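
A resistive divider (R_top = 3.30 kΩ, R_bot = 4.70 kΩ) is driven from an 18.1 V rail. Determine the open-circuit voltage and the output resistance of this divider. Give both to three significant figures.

V_th = 10.6 V, R_th = 1.94 kΩ

V_th is the open-circuit tap voltage: 18.1 × 4.70/(3.30 + 4.70) = 10.6 V.
With the supply zeroed, R_top and R_bot appear in parallel from the tap: R_th = R_top‖R_bot = (3.30 × 4.70)/8.000 = 1.94 kΩ.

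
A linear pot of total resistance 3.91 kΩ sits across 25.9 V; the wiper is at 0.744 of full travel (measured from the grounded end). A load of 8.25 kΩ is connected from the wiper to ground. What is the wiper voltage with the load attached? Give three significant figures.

V ≈ 17.7 V

The wiper splits the pot into (1−α)R = 1.001 kΩ above and αR = 2.909 kΩ below.
Lower section ‖ load = 2.151 kΩ.
V_wiper = 25.9 × 2.151/(1.001 + 2.151) = 17.7 V.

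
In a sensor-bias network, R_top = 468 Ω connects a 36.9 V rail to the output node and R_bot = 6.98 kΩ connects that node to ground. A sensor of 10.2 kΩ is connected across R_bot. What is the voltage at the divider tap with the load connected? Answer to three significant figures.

The load sits in parallel with R_bot: R_bot‖R_L = (6980 × 10200) / (6980 + 10200) = 4144 Ω.
V_out = 36.9 × 4144 / (468 + 4144) = 36.9 × 4144/4612 = 33.2 V.

V_out ≈ 33.2 V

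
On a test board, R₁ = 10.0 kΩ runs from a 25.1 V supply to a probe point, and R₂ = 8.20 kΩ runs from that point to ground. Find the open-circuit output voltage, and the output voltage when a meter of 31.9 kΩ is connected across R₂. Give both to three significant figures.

Open-circuit: V = 25.1 × 8.20/(10.0 + 8.20) = 11.3 V.
With the load, R₂ becomes R₂‖R_L = 6.523 kΩ, so V = 25.1 × 6.523/16.52 = 9.91 V.

Unloaded: 11.3 V; loaded: 9.91 V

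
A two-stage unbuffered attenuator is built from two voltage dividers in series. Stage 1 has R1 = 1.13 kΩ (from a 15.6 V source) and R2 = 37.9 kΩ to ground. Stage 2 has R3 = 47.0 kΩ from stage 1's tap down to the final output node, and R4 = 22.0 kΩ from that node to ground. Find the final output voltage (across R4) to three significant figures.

Stage 2 presents R3+R4 = 69.00 kΩ as a load on stage 1's tap.
Stage 1's lower leg becomes R2‖(R3+R4) = 24.46 kΩ, so V_mid = 15.6 × 24.46/25.59 = 14.91 V.
Stage 2 is itself unloaded: V_out = V_mid × R4/(R3+R4) = 14.91 × 22.0/69.00 = 4.75 V.

V_out ≈ 4.75 V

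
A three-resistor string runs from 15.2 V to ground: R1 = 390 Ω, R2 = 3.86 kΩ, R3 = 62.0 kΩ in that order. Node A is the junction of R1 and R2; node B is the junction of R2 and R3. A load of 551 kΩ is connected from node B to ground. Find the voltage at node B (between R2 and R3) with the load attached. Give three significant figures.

V ≈ 14.1 V

At node B, R3 is in parallel with the load: R3‖R_L = 55730 Ω.
Below node A the resistance is R2 + (R3‖R_L) = 59590 Ω, so V_A = 15.2 × 59590/59980 = 15.10 V.
Then V_B = V_A × (R3‖R_L)/(R2 + R3‖R_L) = 15.10 × 55730/59590 = 14.1 V.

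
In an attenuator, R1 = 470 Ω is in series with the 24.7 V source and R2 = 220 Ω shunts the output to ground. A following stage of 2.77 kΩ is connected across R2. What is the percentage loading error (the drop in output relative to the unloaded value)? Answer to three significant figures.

5.13 %

The divider's output (Thévenin) resistance is R1‖R2 = 149.9 Ω.
Fractional drop under load = R_th/(R_th + R_L) = 149.9 / (149.9 + 2770) = 0.05132.
So the output falls by 5.13 %.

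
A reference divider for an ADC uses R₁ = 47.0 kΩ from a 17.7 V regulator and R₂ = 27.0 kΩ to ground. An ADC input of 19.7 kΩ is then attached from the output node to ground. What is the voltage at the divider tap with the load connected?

The load sits in parallel with R₂: R₂‖R_L = (27.0 × 19.7) / (27.0 + 19.7) = 11.39 kΩ.
V_out = 17.7 × 11.39 / (47.0 + 11.39) = 17.7 × 11.39/58.39 = 3.45 V.

V_out ≈ 3.45 V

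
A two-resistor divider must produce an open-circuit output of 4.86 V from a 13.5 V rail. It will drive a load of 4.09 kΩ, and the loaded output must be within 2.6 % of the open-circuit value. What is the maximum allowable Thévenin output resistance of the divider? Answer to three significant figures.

Loading drop = R_th/(R_th + R_L) ≤ 0.0260, so R_th ≤ R_L · ε/(1−ε) = 4.09 kΩ × 0.0260/0.9740 = 109 Ω.
(Any R1, R2 with R2/(R1+R2) = 0.360 and R1‖R2 ≤ 109 Ω will meet the spec.)

R_th ≤ 109 Ω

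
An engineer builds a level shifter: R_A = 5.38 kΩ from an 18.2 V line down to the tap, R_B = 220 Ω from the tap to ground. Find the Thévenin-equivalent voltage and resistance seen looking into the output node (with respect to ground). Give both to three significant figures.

V_th = 0.715 V, R_th = 211 Ω

V_th is the open-circuit tap voltage: 18.2 × 220/(5380 + 220) = 0.715 V.
With the supply zeroed, R_A and R_B appear in parallel from the tap: R_th = R_A‖R_B = (5380 × 220)/5600 = 211 Ω.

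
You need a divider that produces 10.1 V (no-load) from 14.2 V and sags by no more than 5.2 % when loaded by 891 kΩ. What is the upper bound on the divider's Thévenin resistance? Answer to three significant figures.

R_th ≤ 48.9 kΩ

Loading drop = R_th/(R_th + R_L) ≤ 0.0520, so R_th ≤ R_L · ε/(1−ε) = 891 kΩ × 0.0520/0.9480 = 48.9 kΩ.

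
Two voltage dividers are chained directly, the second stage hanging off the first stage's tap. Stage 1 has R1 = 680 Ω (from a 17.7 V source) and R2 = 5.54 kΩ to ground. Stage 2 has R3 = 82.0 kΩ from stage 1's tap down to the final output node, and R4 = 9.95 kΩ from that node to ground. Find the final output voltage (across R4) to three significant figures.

Stage 2 presents R3+R4 = 91950 Ω as a load on stage 1's tap.
Stage 1's lower leg becomes R2‖(R3+R4) = 5225 Ω, so V_mid = 17.7 × 5225/5905 = 15.66 V.
Stage 2 is itself unloaded: V_out = V_mid × R4/(R3+R4) = 15.66 × 9950/91950 = 1.69 V.

V_out ≈ 1.69 V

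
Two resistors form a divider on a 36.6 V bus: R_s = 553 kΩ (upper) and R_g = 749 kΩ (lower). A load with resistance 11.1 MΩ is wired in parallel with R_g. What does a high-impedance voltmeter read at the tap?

The load sits in parallel with R_g: R_g‖R_L = (749 × 11100) / (749 + 11100) = 701.7 kΩ.
V_out = 36.6 × 701.7 / (553 + 701.7) = 36.6 × 701.7/1255 = 20.5 V.

V_out ≈ 20.5 V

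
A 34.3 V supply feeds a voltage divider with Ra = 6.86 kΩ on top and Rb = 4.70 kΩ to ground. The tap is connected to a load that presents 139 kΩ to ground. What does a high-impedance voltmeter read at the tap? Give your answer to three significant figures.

V_out ≈ 13.7 V

The load sits in parallel with Rb: Rb‖R_L = (4.70 × 139) / (4.70 + 139) = 4.546 kΩ.
V_out = 34.3 × 4.546 / (6.86 + 4.546) = 34.3 × 4.546/11.41 = 13.7 V.
(Unloaded it would have been 13.9 V.)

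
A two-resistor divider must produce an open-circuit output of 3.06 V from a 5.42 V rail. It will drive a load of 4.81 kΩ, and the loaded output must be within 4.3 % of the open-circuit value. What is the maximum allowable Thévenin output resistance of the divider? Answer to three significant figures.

R_th ≤ 216 Ω

Loading drop = R_th/(R_th + R_L) ≤ 0.0430, so R_th ≤ R_L · ε/(1−ε) = 4.81 kΩ × 0.0430/0.9570 = 216 Ω.
(Any R1, R2 with R2/(R1+R2) = 0.565 and R1‖R2 ≤ 216 Ω will meet the spec.)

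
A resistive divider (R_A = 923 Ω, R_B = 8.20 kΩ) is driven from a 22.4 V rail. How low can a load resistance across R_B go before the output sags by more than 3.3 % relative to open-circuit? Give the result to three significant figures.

Output resistance R_th = R_A‖R_B = (923 × 8200)/9123 = 829.6 Ω.
The fractional drop is R_th/(R_th + R_L); requiring this ≤ 0.0330 gives R_L ≥ R_th(1/0.0330 − 1) = 829.6 × 29.30 = 24.3 kΩ.

R_L(min) ≈ 24.3 kΩ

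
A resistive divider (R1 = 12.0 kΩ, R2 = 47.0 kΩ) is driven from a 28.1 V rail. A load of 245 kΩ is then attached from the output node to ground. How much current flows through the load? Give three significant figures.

I_L ≈ 0.0879 mA

R2‖R_L = 39.43 kΩ; V_out = 28.1 × 39.43/51.43 = 21.54 V.
I_L = V_out / R_L = 21.54 / 245 kΩ = 0.0879 mA.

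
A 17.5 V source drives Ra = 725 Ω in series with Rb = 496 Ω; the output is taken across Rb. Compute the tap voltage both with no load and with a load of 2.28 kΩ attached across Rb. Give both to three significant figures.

Open-circuit: V = 17.5 × 496/(725 + 496) = 7.11 V.
With the load, Rb becomes Rb‖R_L = 407.4 Ω, so V = 17.5 × 407.4/1132 = 6.30 V.

Unloaded: 7.11 V; loaded: 6.30 V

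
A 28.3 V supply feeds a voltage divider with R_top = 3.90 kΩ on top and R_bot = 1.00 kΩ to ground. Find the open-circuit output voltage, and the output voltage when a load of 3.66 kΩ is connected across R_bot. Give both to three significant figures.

Open-circuit: V = 28.3 × 1.00/(3.90 + 1.00) = 5.78 V.
With the load, R_bot becomes R_bot‖R_L = 0.7854 kΩ, so V = 28.3 × 0.7854/4.685 = 4.74 V.

Unloaded: 5.78 V; loaded: 4.74 V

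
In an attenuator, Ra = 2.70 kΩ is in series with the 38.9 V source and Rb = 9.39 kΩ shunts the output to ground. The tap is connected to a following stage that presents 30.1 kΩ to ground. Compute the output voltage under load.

V_out ≈ 28.2 V

The load sits in parallel with Rb: Rb‖R_L = (9.39 × 30.1) / (9.39 + 30.1) = 7.157 kΩ.
V_out = 38.9 × 7.157 / (2.70 + 7.157) = 38.9 × 7.157/9.857 = 28.2 V.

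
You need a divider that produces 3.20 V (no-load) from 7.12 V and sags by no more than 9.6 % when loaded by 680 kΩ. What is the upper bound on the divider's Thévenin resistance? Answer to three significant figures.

R_th ≤ 72.2 kΩ

Loading drop = R_th/(R_th + R_L) ≤ 0.0960, so R_th ≤ R_L · ε/(1−ε) = 680 kΩ × 0.0960/0.9040 = 72.2 kΩ.
(Any R1, R2 with R2/(R1+R2) = 0.449 and R1‖R2 ≤ 72.2 kΩ will meet the spec.)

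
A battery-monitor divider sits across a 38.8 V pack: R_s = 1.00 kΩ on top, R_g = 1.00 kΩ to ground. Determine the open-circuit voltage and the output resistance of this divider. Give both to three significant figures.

V_th is the open-circuit tap voltage: 38.8 × 1.00/(1.00 + 1.00) = 19.4 V.
With the supply zeroed, R_s and R_g appear in parallel from the tap: R_th = R_s‖R_g = (1.00 × 1.00)/2.000 = 500 Ω.

V_th = 19.4 V, R_th = 500 Ω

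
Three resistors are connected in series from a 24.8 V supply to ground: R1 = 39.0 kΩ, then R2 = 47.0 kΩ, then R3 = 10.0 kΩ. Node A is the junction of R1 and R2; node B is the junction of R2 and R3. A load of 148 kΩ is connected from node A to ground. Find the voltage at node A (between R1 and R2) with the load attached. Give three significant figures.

V ≈ 12.7 V

Below node A the series string R2+R3 = 57.00 kΩ sits in parallel with the 148 kΩ load: 41.15 kΩ.
V_A = 24.8 × 41.15/(39.0 + 41.15) = 12.7 V.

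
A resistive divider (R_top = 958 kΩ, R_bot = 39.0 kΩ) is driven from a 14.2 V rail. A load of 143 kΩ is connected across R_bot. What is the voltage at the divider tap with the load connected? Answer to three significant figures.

V_out ≈ 0.440 V

The load sits in parallel with R_bot: R_bot‖R_L = (39.0 × 143) / (39.0 + 143) = 30.64 kΩ.
V_out = 14.2 × 30.64 / (958 + 30.64) = 14.2 × 30.64/988.6 = 0.440 V.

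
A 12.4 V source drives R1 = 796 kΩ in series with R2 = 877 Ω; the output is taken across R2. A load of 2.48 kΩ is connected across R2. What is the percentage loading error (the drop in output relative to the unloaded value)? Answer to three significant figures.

26.1 %

The divider's output (Thévenin) resistance is R1‖R2 = 876.0 Ω.
Fractional drop under load = R_th/(R_th + R_L) = 876.0 / (876.0 + 2480) = 0.2610.
So the output falls by 26.1 %.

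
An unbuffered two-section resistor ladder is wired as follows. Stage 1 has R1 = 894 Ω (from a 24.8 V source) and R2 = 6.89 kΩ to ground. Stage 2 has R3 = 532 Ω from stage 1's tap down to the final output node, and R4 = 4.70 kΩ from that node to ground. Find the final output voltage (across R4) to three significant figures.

V_out ≈ 17.1 V

Stage 2 presents R3+R4 = 5232 Ω as a load on stage 1's tap.
Stage 1's lower leg becomes R2‖(R3+R4) = 2974 Ω, so V_mid = 24.8 × 2974/3868 = 19.07 V.
Stage 2 is itself unloaded: V_out = V_mid × R4/(R3+R4) = 19.07 × 4700/5232 = 17.1 V.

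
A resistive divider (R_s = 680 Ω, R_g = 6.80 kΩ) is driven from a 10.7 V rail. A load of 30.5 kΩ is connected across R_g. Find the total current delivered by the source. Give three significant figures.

R_g‖R_L = 5560 Ω, so the source sees R_s + R_g‖R_L = 6240 Ω.
I = 10.7 V / 6240 Ω = 1.71 mA.

I ≈ 1.71 mA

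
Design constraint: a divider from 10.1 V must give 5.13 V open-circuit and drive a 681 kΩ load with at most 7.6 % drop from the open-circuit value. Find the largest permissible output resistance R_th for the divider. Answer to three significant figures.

R_th ≤ 56.0 kΩ

Loading drop = R_th/(R_th + R_L) ≤ 0.0760, so R_th ≤ R_L · ε/(1−ε) = 681 kΩ × 0.0760/0.9240 = 56.0 kΩ.
(Any R1, R2 with R2/(R1+R2) = 0.508 and R1‖R2 ≤ 56.0 kΩ will meet the spec.)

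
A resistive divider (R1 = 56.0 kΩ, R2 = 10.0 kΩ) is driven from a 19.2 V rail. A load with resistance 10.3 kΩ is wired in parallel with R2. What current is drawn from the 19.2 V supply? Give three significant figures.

R2‖R_L = 5.074 kΩ, so the source sees R1 + R2‖R_L = 61.07 kΩ.
I = 19.2 V / 61.07 kΩ = 0.314 mA.

I ≈ 0.314 mA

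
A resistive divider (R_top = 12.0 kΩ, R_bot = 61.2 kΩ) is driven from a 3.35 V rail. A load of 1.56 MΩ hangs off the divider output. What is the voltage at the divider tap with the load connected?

V_out ≈ 2.78 V

The load sits in parallel with R_bot: R_bot‖R_L = (61.2 × 1560) / (61.2 + 1560) = 58.89 kΩ.
V_out = 3.35 × 58.89 / (12.0 + 58.89) = 3.35 × 58.89/70.89 = 2.78 V.
(Unloaded it would have been 2.80 V.)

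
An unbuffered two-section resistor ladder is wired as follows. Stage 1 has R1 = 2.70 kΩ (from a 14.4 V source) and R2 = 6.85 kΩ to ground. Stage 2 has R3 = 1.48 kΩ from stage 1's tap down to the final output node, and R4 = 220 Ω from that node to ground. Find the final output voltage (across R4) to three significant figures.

V_out ≈ 0.625 V

Stage 2 presents R3+R4 = 1700 Ω as a load on stage 1's tap.
Stage 1's lower leg becomes R2‖(R3+R4) = 1362 Ω, so V_mid = 14.4 × 1362/4062 = 4.828 V.
Stage 2 is itself unloaded: V_out = V_mid × R4/(R3+R4) = 4.828 × 220/1700 = 0.625 V.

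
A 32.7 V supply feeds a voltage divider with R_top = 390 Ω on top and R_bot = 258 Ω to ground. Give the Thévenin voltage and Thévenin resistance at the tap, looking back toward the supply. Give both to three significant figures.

V_th is the open-circuit tap voltage: 32.7 × 258/(390 + 258) = 13.0 V.
With the supply zeroed, R_top and R_bot appear in parallel from the tap: R_th = R_top‖R_bot = (390 × 258)/648.0 = 155 Ω.

V_th = 13.0 V, R_th = 155 Ω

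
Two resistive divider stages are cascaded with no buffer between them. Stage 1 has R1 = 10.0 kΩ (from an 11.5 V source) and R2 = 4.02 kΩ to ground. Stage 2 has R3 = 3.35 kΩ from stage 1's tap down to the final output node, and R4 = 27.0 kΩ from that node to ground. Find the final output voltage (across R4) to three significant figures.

V_out ≈ 2.68 V

Stage 2 presents R3+R4 = 30.35 kΩ as a load on stage 1's tap.
Stage 1's lower leg becomes R2‖(R3+R4) = 3.550 kΩ, so V_mid = 11.5 × 3.550/13.55 = 3.013 V.
Stage 2 is itself unloaded: V_out = V_mid × R4/(R3+R4) = 3.013 × 27.0/30.35 = 2.68 V.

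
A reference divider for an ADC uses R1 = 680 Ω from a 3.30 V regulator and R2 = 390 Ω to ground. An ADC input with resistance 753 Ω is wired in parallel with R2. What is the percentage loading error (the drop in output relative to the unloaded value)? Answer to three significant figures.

24.8 %

Unloaded V = 3.30 × 390/1070 = 1.203 V.
Loaded: R2‖R_L = 256.9 Ω, giving V = 3.30 × 256.9/936.9 = 0.9049 V.
Drop = (1.203 − 0.9049) / 1.203 = 24.8 %.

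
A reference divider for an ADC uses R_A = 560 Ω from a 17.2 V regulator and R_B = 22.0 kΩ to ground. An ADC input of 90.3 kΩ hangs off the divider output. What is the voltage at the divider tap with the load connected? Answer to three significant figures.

V_out ≈ 16.7 V

The load sits in parallel with R_B: R_B‖R_L = (22000 × 90300) / (22000 + 90300) = 17690 Ω.
V_out = 17.2 × 17690 / (560 + 17690) = 17.2 × 17690/18250 = 16.7 V.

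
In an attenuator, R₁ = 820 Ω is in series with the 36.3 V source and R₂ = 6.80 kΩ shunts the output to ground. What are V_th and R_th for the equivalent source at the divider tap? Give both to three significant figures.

V_th is the open-circuit tap voltage: 36.3 × 6800/(820 + 6800) = 32.4 V.
With the supply zeroed, R₁ and R₂ appear in parallel from the tap: R_th = R₁‖R₂ = (820 × 6800)/7620 = 732 Ω.

V_th = 32.4 V, R_th = 732 Ω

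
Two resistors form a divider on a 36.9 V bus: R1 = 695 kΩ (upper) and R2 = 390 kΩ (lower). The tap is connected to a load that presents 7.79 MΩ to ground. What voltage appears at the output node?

V_out ≈ 12.9 V

The load sits in parallel with R2: R2‖R_L = (390 × 7790) / (390 + 7790) = 371.4 kΩ.
V_out = 36.9 × 371.4 / (695 + 371.4) = 36.9 × 371.4/1066 = 12.9 V.
(Unloaded it would have been 13.3 V.)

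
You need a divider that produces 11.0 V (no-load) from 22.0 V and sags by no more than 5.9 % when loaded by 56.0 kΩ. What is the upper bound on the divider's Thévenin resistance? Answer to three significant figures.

Loading drop = R_th/(R_th + R_L) ≤ 0.0590, so R_th ≤ R_L · ε/(1−ε) = 56.0 kΩ × 0.0590/0.9410 = 3.51 kΩ.

R_th ≤ 3.51 kΩ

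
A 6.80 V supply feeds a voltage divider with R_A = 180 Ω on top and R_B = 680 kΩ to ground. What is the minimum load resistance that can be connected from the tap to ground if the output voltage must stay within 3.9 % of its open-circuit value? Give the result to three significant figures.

R_L(min) ≈ 4.43 kΩ

Output resistance R_th = R_A‖R_B = (180 × 680000)/680200 = 180.0 Ω.
The fractional drop is R_th/(R_th + R_L); requiring this ≤ 0.0390 gives R_L ≥ R_th(1/0.0390 − 1) = 180.0 × 24.64 = 4.43 kΩ.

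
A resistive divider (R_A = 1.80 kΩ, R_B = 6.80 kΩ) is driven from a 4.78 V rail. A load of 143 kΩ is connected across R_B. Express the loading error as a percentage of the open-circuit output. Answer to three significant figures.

The divider's output (Thévenin) resistance is R_A‖R_B = 1.423 kΩ.
Fractional drop under load = R_th/(R_th + R_L) = 1.423 / (1.423 + 143) = 0.009855.
So the output falls by 0.985 %.

0.985 %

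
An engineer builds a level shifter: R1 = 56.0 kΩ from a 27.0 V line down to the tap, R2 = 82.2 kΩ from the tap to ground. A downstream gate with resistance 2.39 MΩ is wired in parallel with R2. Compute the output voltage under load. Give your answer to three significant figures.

The load sits in parallel with R2: R2‖R_L = (82.2 × 2390) / (82.2 + 2390) = 79.47 kΩ.
V_out = 27.0 × 79.47 / (56.0 + 79.47) = 27.0 × 79.47/135.5 = 15.8 V.

V_out ≈ 15.8 V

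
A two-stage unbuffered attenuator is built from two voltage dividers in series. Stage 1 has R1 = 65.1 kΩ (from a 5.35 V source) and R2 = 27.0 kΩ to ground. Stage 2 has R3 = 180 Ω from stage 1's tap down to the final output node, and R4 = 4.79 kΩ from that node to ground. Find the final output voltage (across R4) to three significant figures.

Stage 2 presents R3+R4 = 4970 Ω as a load on stage 1's tap.
Stage 1's lower leg becomes R2‖(R3+R4) = 4197 Ω, so V_mid = 5.35 × 4197/69300 = 0.3241 V.
Stage 2 is itself unloaded: V_out = V_mid × R4/(R3+R4) = 0.3241 × 4790/4970 = 0.312 V.

V_out ≈ 0.312 V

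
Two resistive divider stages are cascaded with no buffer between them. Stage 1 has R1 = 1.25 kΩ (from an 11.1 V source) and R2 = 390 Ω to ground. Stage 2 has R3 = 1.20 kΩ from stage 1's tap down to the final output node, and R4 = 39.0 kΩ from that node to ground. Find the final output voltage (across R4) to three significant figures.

Stage 2 presents R3+R4 = 40200 Ω as a load on stage 1's tap.
Stage 1's lower leg becomes R2‖(R3+R4) = 386.3 Ω, so V_mid = 11.1 × 386.3/1636 = 2.620 V.
Stage 2 is itself unloaded: V_out = V_mid × R4/(R3+R4) = 2.620 × 39000/40200 = 2.54 V.

V_out ≈ 2.54 V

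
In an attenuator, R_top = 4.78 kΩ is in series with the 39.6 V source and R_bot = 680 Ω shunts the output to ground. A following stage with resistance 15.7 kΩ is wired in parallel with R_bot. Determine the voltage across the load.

The load sits in parallel with R_bot: R_bot‖R_L = (680 × 15700) / (680 + 15700) = 651.8 Ω.
V_out = 39.6 × 651.8 / (4780 + 651.8) = 39.6 × 651.8/5432 = 4.75 V.

V_out ≈ 4.75 V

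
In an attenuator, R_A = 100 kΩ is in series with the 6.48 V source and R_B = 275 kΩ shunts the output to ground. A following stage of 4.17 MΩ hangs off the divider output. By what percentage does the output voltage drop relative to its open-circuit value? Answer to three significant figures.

The divider's output (Thévenin) resistance is R_A‖R_B = 73.33 kΩ.
Fractional drop under load = R_th/(R_th + R_L) = 73.33 / (73.33 + 4170) = 0.01728.
So the output falls by 1.73 %.

1.73 %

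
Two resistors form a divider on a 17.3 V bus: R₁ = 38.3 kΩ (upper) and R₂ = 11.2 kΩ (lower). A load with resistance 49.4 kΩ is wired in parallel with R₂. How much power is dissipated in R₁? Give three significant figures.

Total resistance from the source is R₁ + (R₂‖R_L) = 47.43 kΩ, so I = 17.3/47.43 kΩ = 0.3647 mA.
P = I²·R₁ = (0.3647 mA)² × 38.3 kΩ = 5.10 mW.

P ≈ 5.10 mW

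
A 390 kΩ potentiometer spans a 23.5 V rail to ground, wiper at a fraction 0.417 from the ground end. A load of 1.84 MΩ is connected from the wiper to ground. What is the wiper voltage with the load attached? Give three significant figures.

The wiper splits the pot into (1−α)R = 227.4 kΩ above and αR = 162.6 kΩ below.
Lower section ‖ load = 149.4 kΩ.
V_wiper = 23.5 × 149.4/(227.4 + 149.4) = 9.32 V.

V ≈ 9.32 V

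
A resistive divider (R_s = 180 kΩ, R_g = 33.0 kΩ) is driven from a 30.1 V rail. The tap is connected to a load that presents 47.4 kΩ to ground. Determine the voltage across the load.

V_out ≈ 2.94 V

The load sits in parallel with R_g: R_g‖R_L = (33.0 × 47.4) / (33.0 + 47.4) = 19.46 kΩ.
V_out = 30.1 × 19.46 / (180 + 19.46) = 30.1 × 19.46/199.5 = 2.94 V.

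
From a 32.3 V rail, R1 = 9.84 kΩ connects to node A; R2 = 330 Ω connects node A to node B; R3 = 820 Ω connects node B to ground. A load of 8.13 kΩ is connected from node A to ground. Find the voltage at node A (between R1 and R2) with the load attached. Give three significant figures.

Below node A the series string R2+R3 = 1150 Ω sits in parallel with the 8130 Ω load: 1007 Ω.
V_A = 32.3 × 1007/(9840 + 1007) = 3.00 V.

V ≈ 3.00 V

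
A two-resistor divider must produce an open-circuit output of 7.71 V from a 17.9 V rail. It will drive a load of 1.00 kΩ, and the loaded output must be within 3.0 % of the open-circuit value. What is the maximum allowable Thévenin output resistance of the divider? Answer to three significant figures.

R_th ≤ 30.9 Ω

Loading drop = R_th/(R_th + R_L) ≤ 0.0300, so R_th ≤ R_L · ε/(1−ε) = 1.00 kΩ × 0.0300/0.9700 = 30.9 Ω.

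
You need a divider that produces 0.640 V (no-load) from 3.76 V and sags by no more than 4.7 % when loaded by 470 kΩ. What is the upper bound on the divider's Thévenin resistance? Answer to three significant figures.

Loading drop = R_th/(R_th + R_L) ≤ 0.0470, so R_th ≤ R_L · ε/(1−ε) = 470 kΩ × 0.0470/0.9530 = 23.2 kΩ.

R_th ≤ 23.2 kΩ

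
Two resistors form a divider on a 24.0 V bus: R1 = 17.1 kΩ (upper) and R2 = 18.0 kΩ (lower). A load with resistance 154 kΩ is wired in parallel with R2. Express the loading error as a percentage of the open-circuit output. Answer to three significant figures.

5.39 %

The divider's output (Thévenin) resistance is R1‖R2 = 8.769 kΩ.
Fractional drop under load = R_th/(R_th + R_L) = 8.769 / (8.769 + 154) = 0.05388.
So the output falls by 5.39 %.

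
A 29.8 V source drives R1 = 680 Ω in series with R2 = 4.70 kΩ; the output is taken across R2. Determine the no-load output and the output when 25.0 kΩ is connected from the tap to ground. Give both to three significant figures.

Unloaded: 26.0 V; loaded: 25.4 V

Open-circuit: V = 29.8 × 4700/(680 + 4700) = 26.0 V.
With the load, R2 becomes R2‖R_L = 3956 Ω, so V = 29.8 × 3956/4636 = 25.4 V.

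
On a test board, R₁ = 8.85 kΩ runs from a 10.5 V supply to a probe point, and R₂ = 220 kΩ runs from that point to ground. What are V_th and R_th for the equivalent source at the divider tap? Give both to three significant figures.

V_th = 10.1 V, R_th = 8.51 kΩ

V_th is the open-circuit tap voltage: 10.5 × 220/(8.85 + 220) = 10.1 V.
With the supply zeroed, R₁ and R₂ appear in parallel from the tap: R_th = R₁‖R₂ = (8.85 × 220)/228.8 = 8.51 kΩ.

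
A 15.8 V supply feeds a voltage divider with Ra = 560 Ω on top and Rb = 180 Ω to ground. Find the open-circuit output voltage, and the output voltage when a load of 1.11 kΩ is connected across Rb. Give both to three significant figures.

Unloaded: 3.84 V; loaded: 3.42 V

Open-circuit: V = 15.8 × 180/(560 + 180) = 3.84 V.
With the load, Rb becomes Rb‖R_L = 154.9 Ω, so V = 15.8 × 154.9/714.9 = 3.42 V.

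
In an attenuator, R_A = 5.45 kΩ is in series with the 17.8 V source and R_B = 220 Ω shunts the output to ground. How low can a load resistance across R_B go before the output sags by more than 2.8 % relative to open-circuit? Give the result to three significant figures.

R_L(min) ≈ 7.34 kΩ

Output resistance R_th = R_A‖R_B = (5450 × 220)/5670 = 211.5 Ω.
The fractional drop is R_th/(R_th + R_L); requiring this ≤ 0.0280 gives R_L ≥ R_th(1/0.0280 − 1) = 211.5 × 34.71 = 7.34 kΩ.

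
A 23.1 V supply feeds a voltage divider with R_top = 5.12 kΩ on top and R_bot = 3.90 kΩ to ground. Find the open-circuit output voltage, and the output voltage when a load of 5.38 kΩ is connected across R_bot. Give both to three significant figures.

Unloaded: 9.99 V; loaded: 7.08 V

Open-circuit: V = 23.1 × 3.90/(5.12 + 3.90) = 9.99 V.
With the load, R_bot becomes R_bot‖R_L = 2.261 kΩ, so V = 23.1 × 2.261/7.381 = 7.08 V.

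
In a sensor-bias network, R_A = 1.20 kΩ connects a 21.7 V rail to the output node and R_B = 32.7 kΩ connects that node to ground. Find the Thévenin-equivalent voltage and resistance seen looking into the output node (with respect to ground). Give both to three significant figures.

V_th is the open-circuit tap voltage: 21.7 × 32.7/(1.20 + 32.7) = 20.9 V.
With the supply zeroed, R_A and R_B appear in parallel from the tap: R_th = R_A‖R_B = (1.20 × 32.7)/33.90 = 1.16 kΩ.

V_th = 20.9 V, R_th = 1.16 kΩ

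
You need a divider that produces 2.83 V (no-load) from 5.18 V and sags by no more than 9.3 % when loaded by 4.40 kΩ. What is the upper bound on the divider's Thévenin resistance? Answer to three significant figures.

R_th ≤ 451 Ω

Loading drop = R_th/(R_th + R_L) ≤ 0.0930, so R_th ≤ R_L · ε/(1−ε) = 4.40 kΩ × 0.0930/0.9070 = 451 Ω.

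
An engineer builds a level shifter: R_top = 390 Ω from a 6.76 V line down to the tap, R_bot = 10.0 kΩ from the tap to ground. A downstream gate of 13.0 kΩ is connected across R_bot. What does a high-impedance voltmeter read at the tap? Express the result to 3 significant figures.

The load sits in parallel with R_bot: R_bot‖R_L = (10000 × 13000) / (10000 + 13000) = 5652 Ω.
V_out = 6.76 × 5652 / (390 + 5652) = 6.76 × 5652/6042 = 6.32 V.
(Unloaded it would have been 6.51 V.)

V_out ≈ 6.32 V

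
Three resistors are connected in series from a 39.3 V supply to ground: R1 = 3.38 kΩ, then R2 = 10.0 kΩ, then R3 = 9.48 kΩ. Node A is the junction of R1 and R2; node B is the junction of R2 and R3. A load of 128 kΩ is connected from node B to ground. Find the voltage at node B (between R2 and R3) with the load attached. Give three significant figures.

V ≈ 15.6 V

At node B, R3 is in parallel with the load: R3‖R_L = 8.826 kΩ.
Below node A the resistance is R2 + (R3‖R_L) = 18.83 kΩ, so V_A = 39.3 × 18.83/22.21 = 33.32 V.
Then V_B = V_A × (R3‖R_L)/(R2 + R3‖R_L) = 33.32 × 8.826/18.83 = 15.6 V.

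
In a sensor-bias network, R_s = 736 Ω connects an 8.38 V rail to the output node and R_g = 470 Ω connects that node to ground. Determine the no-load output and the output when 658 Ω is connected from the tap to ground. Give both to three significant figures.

Unloaded: 3.27 V; loaded: 2.27 V

Open-circuit: V = 8.38 × 470/(736 + 470) = 3.27 V.
With the load, R_g becomes R_g‖R_L = 274.2 Ω, so V = 8.38 × 274.2/1010 = 2.27 V.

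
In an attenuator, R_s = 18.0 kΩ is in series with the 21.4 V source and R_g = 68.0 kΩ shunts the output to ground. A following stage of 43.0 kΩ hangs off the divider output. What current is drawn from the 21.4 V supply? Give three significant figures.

R_g‖R_L = 26.34 kΩ, so the source sees R_s + R_g‖R_L = 44.34 kΩ.
I = 21.4 V / 44.34 kΩ = 0.483 mA.

I ≈ 0.483 mA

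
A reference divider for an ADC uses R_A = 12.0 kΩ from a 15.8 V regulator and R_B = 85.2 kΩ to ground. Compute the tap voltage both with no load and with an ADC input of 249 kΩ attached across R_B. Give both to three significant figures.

Unloaded: 13.8 V; loaded: 13.3 V

Open-circuit: V = 15.8 × 85.2/(12.0 + 85.2) = 13.8 V.
With the load, R_B becomes R_B‖R_L = 63.48 kΩ, so V = 15.8 × 63.48/75.48 = 13.3 V.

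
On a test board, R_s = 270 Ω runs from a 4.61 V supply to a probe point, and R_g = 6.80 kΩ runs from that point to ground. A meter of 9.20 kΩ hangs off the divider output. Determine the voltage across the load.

V_out ≈ 4.31 V

The load sits in parallel with R_g: R_g‖R_L = (6800 × 9200) / (6800 + 9200) = 3910 Ω.
V_out = 4.61 × 3910 / (270 + 3910) = 4.61 × 3910/4180 = 4.31 V.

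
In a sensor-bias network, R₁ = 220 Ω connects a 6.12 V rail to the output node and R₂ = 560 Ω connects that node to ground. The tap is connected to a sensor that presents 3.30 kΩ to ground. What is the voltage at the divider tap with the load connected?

V_out ≈ 4.19 V

The load sits in parallel with R₂: R₂‖R_L = (560 × 3300) / (560 + 3300) = 478.8 Ω.
V_out = 6.12 × 478.8 / (220 + 478.8) = 6.12 × 478.8/698.8 = 4.19 V.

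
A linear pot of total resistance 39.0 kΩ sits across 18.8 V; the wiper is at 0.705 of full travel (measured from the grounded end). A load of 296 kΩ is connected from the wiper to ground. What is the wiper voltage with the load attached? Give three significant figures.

The wiper splits the pot into (1−α)R = 11.51 kΩ above and αR = 27.50 kΩ below.
Lower section ‖ load = 25.16 kΩ.
V_wiper = 18.8 × 25.16/(11.51 + 25.16) = 12.9 V.

V ≈ 12.9 V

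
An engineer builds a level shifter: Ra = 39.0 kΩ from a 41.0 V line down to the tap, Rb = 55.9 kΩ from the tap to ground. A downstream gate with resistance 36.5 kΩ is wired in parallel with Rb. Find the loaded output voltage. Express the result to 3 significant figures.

V_out ≈ 14.8 V

The load sits in parallel with Rb: Rb‖R_L = (55.9 × 36.5) / (55.9 + 36.5) = 22.08 kΩ.
V_out = 41.0 × 22.08 / (39.0 + 22.08) = 41.0 × 22.08/61.08 = 14.8 V.
(Unloaded it would have been 24.2 V.)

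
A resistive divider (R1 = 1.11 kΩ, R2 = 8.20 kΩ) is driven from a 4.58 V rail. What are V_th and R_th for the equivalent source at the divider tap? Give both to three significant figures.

V_th = 4.03 V, R_th = 978 Ω

V_th is the open-circuit tap voltage: 4.58 × 8.20/(1.11 + 8.20) = 4.03 V.
With the supply zeroed, R1 and R2 appear in parallel from the tap: R_th = R1‖R2 = (1.11 × 8.20)/9.310 = 978 Ω.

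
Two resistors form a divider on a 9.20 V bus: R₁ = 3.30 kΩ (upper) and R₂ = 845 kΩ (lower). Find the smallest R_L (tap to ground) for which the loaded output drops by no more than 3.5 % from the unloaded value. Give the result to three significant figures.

Output resistance R_th = R₁‖R₂ = (3.30 × 845)/848.3 = 3.287 kΩ.
The fractional drop is R_th/(R_th + R_L); requiring this ≤ 0.0350 gives R_L ≥ R_th(1/0.0350 − 1) = 3.287 × 27.57 = 90.6 kΩ.

R_L(min) ≈ 90.6 kΩ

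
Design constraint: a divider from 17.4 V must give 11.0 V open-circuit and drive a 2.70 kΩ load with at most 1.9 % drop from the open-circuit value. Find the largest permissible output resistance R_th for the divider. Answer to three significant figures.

R_th ≤ 52.3 Ω

Loading drop = R_th/(R_th + R_L) ≤ 0.0190, so R_th ≤ R_L · ε/(1−ε) = 2.70 kΩ × 0.0190/0.9810 = 52.3 Ω.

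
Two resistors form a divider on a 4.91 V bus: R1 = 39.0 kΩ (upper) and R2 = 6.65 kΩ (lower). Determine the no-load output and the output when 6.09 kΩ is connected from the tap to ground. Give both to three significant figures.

Unloaded: 0.715 V; loaded: 0.370 V

Open-circuit: V = 4.91 × 6.65/(39.0 + 6.65) = 0.715 V.
With the load, R2 becomes R2‖R_L = 3.179 kΩ, so V = 4.91 × 3.179/42.18 = 0.370 V.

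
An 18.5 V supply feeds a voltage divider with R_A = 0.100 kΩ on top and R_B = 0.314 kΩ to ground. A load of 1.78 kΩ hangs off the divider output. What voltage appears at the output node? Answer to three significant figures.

The load sits in parallel with R_B: R_B‖R_L = (314 × 1780) / (314 + 1780) = 266.9 Ω.
V_out = 18.5 × 266.9 / (100 + 266.9) = 18.5 × 266.9/366.9 = 13.5 V.

V_out ≈ 13.5 V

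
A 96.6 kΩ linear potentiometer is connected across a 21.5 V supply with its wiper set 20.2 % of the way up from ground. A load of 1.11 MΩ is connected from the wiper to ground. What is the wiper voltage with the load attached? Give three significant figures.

V ≈ 4.28 V

The wiper splits the pot into (1−α)R = 77.09 kΩ above and αR = 19.51 kΩ below.
Lower section ‖ load = 19.18 kΩ.
V_wiper = 21.5 × 19.18/(77.09 + 19.18) = 4.28 V.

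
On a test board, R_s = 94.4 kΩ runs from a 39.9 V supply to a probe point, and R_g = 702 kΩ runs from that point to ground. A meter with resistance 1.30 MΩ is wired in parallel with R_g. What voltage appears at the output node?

The load sits in parallel with R_g: R_g‖R_L = (702 × 1300) / (702 + 1300) = 455.8 kΩ.
V_out = 39.9 × 455.8 / (94.4 + 455.8) = 39.9 × 455.8/550.2 = 33.1 V.

V_out ≈ 33.1 V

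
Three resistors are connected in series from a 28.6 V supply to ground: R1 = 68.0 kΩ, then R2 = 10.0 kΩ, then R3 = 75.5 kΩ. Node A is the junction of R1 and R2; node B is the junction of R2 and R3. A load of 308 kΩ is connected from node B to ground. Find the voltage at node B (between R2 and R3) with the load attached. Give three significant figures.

V ≈ 12.5 V

At node B, R3 is in parallel with the load: R3‖R_L = 60.64 kΩ.
Below node A the resistance is R2 + (R3‖R_L) = 70.64 kΩ, so V_A = 28.6 × 70.64/138.6 = 14.57 V.
Then V_B = V_A × (R3‖R_L)/(R2 + R3‖R_L) = 14.57 × 60.64/70.64 = 12.5 V.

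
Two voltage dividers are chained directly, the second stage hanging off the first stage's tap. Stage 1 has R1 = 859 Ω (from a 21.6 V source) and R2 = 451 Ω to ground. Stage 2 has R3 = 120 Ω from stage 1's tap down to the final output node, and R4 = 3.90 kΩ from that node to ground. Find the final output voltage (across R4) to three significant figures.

Stage 2 presents R3+R4 = 4020 Ω as a load on stage 1's tap.
Stage 1's lower leg becomes R2‖(R3+R4) = 405.5 Ω, so V_mid = 21.6 × 405.5/1265 = 6.927 V.
Stage 2 is itself unloaded: V_out = V_mid × R4/(R3+R4) = 6.927 × 3900/4020 = 6.72 V.

V_out ≈ 6.72 V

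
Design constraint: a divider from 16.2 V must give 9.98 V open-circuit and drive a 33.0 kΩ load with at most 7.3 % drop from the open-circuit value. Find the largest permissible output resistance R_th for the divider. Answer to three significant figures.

R_th ≤ 2.60 kΩ

Loading drop = R_th/(R_th + R_L) ≤ 0.0730, so R_th ≤ R_L · ε/(1−ε) = 33.0 kΩ × 0.0730/0.9270 = 2.60 kΩ.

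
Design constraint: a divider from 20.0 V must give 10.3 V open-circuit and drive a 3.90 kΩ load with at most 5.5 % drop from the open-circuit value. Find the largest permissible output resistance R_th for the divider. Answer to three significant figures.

R_th ≤ 227 Ω

Loading drop = R_th/(R_th + R_L) ≤ 0.0550, so R_th ≤ R_L · ε/(1−ε) = 3.90 kΩ × 0.0550/0.9450 = 227 Ω.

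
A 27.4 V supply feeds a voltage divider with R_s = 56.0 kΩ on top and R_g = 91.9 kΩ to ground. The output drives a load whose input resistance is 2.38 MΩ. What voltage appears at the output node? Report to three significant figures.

The load sits in parallel with R_g: R_g‖R_L = (91.9 × 2380) / (91.9 + 2380) = 88.48 kΩ.
V_out = 27.4 × 88.48 / (56.0 + 88.48) = 27.4 × 88.48/144.5 = 16.8 V.

V_out ≈ 16.8 V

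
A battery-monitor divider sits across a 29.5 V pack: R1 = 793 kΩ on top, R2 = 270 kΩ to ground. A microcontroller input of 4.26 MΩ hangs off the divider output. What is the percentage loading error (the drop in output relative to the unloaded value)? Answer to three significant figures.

4.51 %

The divider's output (Thévenin) resistance is R1‖R2 = 201.4 kΩ.
Fractional drop under load = R_th/(R_th + R_L) = 201.4 / (201.4 + 4260) = 0.04515.
So the output falls by 4.51 %.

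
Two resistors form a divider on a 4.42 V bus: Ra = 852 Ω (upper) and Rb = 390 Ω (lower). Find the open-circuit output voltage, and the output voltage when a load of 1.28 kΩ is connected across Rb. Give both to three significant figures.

Unloaded: 1.39 V; loaded: 1.15 V

Open-circuit: V = 4.42 × 390/(852 + 390) = 1.39 V.
With the load, Rb becomes Rb‖R_L = 298.9 Ω, so V = 4.42 × 298.9/1151 = 1.15 V.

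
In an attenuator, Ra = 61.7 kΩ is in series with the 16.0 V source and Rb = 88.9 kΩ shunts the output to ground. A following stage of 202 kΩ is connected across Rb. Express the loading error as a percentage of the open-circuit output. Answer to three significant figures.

The divider's output (Thévenin) resistance is Ra‖Rb = 36.42 kΩ.
Fractional drop under load = R_th/(R_th + R_L) = 36.42 / (36.42 + 202) = 0.1528.
So the output falls by 15.3 %.

15.3 %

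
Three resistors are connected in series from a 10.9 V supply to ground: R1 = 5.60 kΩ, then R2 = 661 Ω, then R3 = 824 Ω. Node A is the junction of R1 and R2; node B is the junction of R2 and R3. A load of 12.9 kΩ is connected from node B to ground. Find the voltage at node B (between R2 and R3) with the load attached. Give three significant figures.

V ≈ 1.20 V

At node B, R3 is in parallel with the load: R3‖R_L = 774.5 Ω.
Below node A the resistance is R2 + (R3‖R_L) = 1436 Ω, so V_A = 10.9 × 1436/7036 = 2.224 V.
Then V_B = V_A × (R3‖R_L)/(R2 + R3‖R_L) = 2.224 × 774.5/1436 = 1.20 V.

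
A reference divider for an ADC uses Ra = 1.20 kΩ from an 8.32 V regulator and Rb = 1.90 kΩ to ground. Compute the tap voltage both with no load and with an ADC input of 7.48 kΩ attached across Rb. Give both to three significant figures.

Unloaded: 5.10 V; loaded: 4.64 V

Open-circuit: V = 8.32 × 1.90/(1.20 + 1.90) = 5.10 V.
With the load, Rb becomes Rb‖R_L = 1.515 kΩ, so V = 8.32 × 1.515/2.715 = 4.64 V.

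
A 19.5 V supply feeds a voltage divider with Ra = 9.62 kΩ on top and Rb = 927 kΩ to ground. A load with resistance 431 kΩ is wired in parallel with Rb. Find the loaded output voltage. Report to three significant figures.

The load sits in parallel with Rb: Rb‖R_L = (927 × 431) / (927 + 431) = 294.2 kΩ.
V_out = 19.5 × 294.2 / (9.62 + 294.2) = 19.5 × 294.2/303.8 = 18.9 V.

V_out ≈ 18.9 V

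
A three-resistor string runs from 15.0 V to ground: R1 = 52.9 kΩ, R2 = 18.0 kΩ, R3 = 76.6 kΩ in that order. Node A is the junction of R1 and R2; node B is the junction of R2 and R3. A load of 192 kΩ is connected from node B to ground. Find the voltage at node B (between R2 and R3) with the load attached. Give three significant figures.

V ≈ 6.54 V

At node B, R3 is in parallel with the load: R3‖R_L = 54.76 kΩ.
Below node A the resistance is R2 + (R3‖R_L) = 72.76 kΩ, so V_A = 15.0 × 72.76/125.7 = 8.685 V.
Then V_B = V_A × (R3‖R_L)/(R2 + R3‖R_L) = 8.685 × 54.76/72.76 = 6.54 V.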